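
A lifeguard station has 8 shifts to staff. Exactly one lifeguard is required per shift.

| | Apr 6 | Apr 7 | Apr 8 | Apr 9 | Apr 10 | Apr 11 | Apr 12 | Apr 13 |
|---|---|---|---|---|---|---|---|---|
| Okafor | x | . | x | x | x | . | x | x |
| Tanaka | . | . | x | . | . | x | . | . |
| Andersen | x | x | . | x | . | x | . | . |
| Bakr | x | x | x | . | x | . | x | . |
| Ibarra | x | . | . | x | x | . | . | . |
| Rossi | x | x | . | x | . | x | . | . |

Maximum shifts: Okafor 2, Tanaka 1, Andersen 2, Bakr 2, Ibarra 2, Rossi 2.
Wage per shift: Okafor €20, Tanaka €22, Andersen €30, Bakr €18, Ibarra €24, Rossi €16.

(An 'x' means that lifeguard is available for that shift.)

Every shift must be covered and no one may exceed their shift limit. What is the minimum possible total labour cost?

Apr 13 can only be covered by Okafor, so that assignment is forced.
Picking the cheapest available lifeguard for each shift independently would cost €138, but that ignores the shift limits.
An optimal schedule: Apr 6→Ibarra, Apr 7→Rossi, Apr 8→Bakr, Apr 9→Rossi, Apr 10→Okafor, Apr 11→Tanaka, Apr 12→Bakr, Apr 13→Okafor.
Total: 24 + 16 + 18 + 16 + 20 + 22 + 18 + 20 = €154.

€154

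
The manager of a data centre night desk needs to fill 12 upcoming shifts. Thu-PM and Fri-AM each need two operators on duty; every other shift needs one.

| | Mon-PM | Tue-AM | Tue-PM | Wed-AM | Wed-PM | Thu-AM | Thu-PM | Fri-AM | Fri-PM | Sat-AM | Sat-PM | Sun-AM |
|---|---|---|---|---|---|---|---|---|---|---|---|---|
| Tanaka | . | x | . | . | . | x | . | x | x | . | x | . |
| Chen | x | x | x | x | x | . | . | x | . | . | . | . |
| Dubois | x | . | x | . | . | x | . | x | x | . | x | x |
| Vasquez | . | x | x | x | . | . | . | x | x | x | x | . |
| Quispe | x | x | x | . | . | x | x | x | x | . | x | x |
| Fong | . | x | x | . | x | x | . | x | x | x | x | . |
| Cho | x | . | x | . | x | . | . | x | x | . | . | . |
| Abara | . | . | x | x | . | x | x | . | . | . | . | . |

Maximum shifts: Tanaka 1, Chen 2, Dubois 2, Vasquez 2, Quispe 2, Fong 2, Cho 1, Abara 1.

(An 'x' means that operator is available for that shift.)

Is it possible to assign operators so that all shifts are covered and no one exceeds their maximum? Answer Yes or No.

Total capacity is 1+2+2+2+2+2+1+1 = 13 but 14 worker-slots are needed — infeasible.

No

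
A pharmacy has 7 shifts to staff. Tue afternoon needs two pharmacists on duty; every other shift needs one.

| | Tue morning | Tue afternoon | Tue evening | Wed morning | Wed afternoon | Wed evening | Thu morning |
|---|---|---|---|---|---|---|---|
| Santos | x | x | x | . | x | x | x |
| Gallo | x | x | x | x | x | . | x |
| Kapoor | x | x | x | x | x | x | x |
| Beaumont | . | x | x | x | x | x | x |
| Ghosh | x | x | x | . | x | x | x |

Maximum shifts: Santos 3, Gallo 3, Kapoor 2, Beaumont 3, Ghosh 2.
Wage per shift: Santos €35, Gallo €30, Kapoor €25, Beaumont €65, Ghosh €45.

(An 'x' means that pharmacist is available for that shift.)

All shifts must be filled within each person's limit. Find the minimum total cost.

Picking the cheapest available pharmacist for each shift independently would cost €205, but that ignores the shift limits.
An optimal schedule: Tue morning→Kapoor, Tue afternoon→Gallo+Santos, Tue evening→Gallo, Wed morning→Kapoor, Wed afternoon→Gallo, Wed evening→Santos, Thu morning→Santos.
Total: 25 + 30 + 35 + 30 + 25 + 30 + 35 + 35 = €245.

€245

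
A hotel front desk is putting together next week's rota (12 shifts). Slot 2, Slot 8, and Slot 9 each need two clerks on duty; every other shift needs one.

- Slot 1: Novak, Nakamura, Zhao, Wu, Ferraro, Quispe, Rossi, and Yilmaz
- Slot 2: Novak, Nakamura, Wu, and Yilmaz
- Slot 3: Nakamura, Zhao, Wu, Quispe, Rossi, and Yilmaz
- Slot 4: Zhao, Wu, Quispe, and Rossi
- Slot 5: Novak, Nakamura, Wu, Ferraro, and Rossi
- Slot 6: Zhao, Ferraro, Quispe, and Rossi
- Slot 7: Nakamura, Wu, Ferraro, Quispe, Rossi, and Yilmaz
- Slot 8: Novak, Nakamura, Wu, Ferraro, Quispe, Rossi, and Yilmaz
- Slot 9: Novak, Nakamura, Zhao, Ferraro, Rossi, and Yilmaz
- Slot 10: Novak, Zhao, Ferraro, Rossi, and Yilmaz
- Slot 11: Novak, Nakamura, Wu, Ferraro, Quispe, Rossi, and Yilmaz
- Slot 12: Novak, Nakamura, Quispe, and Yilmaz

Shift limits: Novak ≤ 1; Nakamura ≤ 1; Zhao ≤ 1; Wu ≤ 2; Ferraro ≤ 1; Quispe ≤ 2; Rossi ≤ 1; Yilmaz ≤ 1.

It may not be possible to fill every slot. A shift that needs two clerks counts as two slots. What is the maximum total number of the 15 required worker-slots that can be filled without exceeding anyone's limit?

Total capacity across all clerks is 1+1+1+2+1+2+1+1 = 10, and 15 slots are needed, so at most 10 can be filled.
An assignment achieving 10: Slot 2→Novak+Nakamura, Slot 3→Wu, Slot 4→Zhao, Slot 5→Wu, Slot 6→Ferraro, Slot 7→Quispe, Slot 9→Yilmaz, Slot 10→Rossi, Slot 12→Quispe.
Loads: Novak 1/1, Nakamura 1/1, Zhao 1/1, Wu 2/2, Ferraro 1/1, Quispe 2/2, Rossi 1/1, Yilmaz 1/1.

10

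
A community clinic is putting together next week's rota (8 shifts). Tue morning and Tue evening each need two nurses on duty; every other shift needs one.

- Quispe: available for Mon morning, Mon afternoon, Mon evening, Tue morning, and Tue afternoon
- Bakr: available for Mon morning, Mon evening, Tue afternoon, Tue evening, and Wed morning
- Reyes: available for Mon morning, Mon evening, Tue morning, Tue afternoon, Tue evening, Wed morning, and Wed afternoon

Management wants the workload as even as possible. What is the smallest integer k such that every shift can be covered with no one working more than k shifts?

With 3 nurses and 10 worker-slots to fill, someone must work at least ⌈10/3⌉ = 4 shifts, so k ≥ 4.
k = 4 works: Mon morning→Quispe, Mon afternoon→Quispe, Mon evening→Quispe, Tue morning→Quispe+Reyes, Tue afternoon→Bakr, Tue evening→Bakr+Reyes, Wed morning→Bakr, Wed afternoon→Reyes.
Loads: Quispe 4, Bakr 3, Reyes 3 — all ≤ 4.

4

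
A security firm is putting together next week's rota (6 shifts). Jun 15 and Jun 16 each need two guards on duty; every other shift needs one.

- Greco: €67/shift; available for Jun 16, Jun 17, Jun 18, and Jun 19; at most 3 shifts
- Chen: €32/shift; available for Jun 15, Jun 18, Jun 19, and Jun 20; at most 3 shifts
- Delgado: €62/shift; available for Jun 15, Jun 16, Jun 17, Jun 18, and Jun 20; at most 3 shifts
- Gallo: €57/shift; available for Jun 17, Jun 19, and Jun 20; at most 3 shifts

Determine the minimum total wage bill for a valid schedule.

€401

Jun 15 can only be covered by Chen and Delgado, so that assignment is forced.
Jun 16 can only be covered by Greco and Delgado, so that assignment is forced.
Picking the cheapest available guard for each shift independently would cost €376, but that ignores the shift limits.
An optimal schedule: Jun 15→Chen+Delgado, Jun 16→Delgado+Greco, Jun 17→Gallo, Jun 18→Chen, Jun 19→Chen, Jun 20→Gallo.
Total: 32 + 62 + 62 + 67 + 57 + 32 + 32 + 57 = €401.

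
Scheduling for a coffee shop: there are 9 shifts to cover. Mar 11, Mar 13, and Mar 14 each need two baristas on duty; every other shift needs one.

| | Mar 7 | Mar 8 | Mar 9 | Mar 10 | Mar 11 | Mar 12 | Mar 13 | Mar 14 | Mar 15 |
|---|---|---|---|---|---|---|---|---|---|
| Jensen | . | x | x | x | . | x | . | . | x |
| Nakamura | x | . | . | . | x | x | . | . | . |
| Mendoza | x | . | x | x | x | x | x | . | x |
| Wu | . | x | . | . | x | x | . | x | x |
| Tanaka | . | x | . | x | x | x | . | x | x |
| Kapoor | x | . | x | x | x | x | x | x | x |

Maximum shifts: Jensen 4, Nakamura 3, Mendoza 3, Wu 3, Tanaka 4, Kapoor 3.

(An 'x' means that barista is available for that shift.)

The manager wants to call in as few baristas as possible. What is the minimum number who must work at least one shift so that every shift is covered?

4

12 slots to fill and no one can take more than 4, so at least ⌈12/4⌉ = 3 baristas are needed.
Any 3 baristas together have capacity at most 4+4+3 = 11 < 12 slots, so 3 can never suffice.
Jensen, Mendoza, Wu, and Kapoor alone can cover everything: Mar 7→Mendoza, Mar 8→Jensen, Mar 9→Jensen, Mar 10→Jensen, Mar 11→Mendoza+Wu, Mar 12→Jensen, Mar 13→Mendoza+Kapoor, Mar 14→Wu+Kapoor, Mar 15→Wu.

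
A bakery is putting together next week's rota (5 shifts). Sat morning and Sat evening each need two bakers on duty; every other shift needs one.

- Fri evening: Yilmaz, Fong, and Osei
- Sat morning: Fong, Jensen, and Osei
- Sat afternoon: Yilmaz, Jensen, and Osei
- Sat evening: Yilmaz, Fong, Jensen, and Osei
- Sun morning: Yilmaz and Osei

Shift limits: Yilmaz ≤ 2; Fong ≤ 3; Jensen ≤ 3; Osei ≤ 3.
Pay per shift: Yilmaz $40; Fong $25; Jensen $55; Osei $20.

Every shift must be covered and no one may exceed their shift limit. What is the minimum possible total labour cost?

$175

Picking the cheapest available baker for each shift independently would cost $150, but that ignores the shift limits.
An optimal schedule: Fri evening→Fong, Sat morning→Osei+Fong, Sat afternoon→Osei, Sat evening→Fong+Yilmaz, Sun morning→Osei.
Total: 25 + 20 + 25 + 20 + 25 + 40 + 20 = $175.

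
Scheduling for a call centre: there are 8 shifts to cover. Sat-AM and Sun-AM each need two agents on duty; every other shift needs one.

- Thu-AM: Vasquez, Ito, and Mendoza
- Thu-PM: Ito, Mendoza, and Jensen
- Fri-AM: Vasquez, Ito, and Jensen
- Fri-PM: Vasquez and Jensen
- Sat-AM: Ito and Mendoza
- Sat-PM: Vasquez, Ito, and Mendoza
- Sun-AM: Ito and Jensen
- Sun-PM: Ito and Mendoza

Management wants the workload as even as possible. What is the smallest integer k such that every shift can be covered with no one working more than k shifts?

With 4 agents and 10 worker-slots to fill, someone must work at least ⌈10/4⌉ = 3 shifts, so k ≥ 3.
k = 3 works: Thu-AM→Vasquez, Thu-PM→Mendoza, Fri-AM→Vasquez, Fri-PM→Vasquez, Sat-AM→Ito+Mendoza, Sat-PM→Mendoza, Sun-AM→Ito+Jensen, Sun-PM→Ito.
Loads: Vasquez 3, Ito 3, Mendoza 3, Jensen 1 — all ≤ 3.

3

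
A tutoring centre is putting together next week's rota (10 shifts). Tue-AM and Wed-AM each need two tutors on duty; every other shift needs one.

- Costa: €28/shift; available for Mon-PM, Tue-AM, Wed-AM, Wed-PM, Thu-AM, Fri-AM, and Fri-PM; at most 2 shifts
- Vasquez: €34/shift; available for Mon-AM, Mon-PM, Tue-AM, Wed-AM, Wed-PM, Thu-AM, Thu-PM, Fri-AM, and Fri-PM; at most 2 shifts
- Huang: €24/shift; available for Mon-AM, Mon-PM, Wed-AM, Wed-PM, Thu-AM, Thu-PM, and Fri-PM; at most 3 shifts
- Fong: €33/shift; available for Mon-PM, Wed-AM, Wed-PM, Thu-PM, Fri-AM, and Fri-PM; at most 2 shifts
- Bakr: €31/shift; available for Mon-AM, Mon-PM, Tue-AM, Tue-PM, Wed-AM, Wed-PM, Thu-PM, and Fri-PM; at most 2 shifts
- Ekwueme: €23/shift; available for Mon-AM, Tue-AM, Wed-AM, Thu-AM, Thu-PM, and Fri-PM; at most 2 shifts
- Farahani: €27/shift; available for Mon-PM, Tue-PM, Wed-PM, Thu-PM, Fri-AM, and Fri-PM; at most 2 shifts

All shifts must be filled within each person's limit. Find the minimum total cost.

Picking the cheapest available tutor for each shift independently would cost €292, but that ignores the shift limits.
An optimal schedule: Mon-AM→Ekwueme, Mon-PM→Huang, Tue-AM→Costa+Bakr, Tue-PM→Farahani, Wed-AM→Bakr+Fong, Wed-PM→Huang, Thu-AM→Ekwueme, Thu-PM→Huang, Fri-AM→Farahani, Fri-PM→Costa.
Total: 23 + 24 + 28 + 31 + 27 + 31 + 33 + 24 + 23 + 24 + 27 + 28 = €323.

€323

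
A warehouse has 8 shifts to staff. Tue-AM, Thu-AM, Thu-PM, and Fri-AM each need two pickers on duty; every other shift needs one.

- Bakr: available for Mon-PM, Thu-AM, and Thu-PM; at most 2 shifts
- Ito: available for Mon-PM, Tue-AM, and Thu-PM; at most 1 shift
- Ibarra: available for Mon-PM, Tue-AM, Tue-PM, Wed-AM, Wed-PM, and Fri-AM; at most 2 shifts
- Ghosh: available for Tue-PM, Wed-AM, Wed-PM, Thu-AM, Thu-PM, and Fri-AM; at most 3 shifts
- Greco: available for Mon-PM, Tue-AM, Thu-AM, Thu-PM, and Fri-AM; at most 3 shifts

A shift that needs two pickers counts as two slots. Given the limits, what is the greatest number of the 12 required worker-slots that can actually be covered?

Total capacity across all pickers is 2+1+2+3+3 = 11, and 12 slots are needed, so at most 11 can be filled.
An assignment achieving 11: Mon-PM→Bakr, Tue-AM→Ito+Greco, Tue-PM→Ibarra, Wed-AM→Ibarra, Wed-PM→Ghosh, Thu-AM→Bakr+Ghosh, Thu-PM→Greco, Fri-AM→Ghosh+Greco.
Loads: Bakr 2/2, Ito 1/1, Ibarra 2/2, Ghosh 3/3, Greco 3/3.

11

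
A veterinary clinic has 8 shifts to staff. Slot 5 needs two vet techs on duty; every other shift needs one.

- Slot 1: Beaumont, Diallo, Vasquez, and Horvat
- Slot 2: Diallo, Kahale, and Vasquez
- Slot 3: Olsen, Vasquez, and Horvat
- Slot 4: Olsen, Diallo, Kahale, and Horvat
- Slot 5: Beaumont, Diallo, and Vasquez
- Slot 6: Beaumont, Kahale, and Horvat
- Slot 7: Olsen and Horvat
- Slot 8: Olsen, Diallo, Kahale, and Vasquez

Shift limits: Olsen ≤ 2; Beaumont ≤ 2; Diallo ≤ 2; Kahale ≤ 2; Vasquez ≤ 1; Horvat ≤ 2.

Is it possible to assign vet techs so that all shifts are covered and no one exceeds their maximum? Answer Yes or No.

One valid schedule: Slot 1→Vasquez, Slot 2→Diallo, Slot 3→Olsen, Slot 4→Kahale, Slot 5→Beaumont+Diallo, Slot 6→Beaumont, Slot 7→Olsen, Slot 8→Kahale.
Loads: Olsen 2/2, Beaumont 2/2, Diallo 2/2, Kahale 2/2, Vasquez 1/1, Horvat 0/2 — all within limits.

Yes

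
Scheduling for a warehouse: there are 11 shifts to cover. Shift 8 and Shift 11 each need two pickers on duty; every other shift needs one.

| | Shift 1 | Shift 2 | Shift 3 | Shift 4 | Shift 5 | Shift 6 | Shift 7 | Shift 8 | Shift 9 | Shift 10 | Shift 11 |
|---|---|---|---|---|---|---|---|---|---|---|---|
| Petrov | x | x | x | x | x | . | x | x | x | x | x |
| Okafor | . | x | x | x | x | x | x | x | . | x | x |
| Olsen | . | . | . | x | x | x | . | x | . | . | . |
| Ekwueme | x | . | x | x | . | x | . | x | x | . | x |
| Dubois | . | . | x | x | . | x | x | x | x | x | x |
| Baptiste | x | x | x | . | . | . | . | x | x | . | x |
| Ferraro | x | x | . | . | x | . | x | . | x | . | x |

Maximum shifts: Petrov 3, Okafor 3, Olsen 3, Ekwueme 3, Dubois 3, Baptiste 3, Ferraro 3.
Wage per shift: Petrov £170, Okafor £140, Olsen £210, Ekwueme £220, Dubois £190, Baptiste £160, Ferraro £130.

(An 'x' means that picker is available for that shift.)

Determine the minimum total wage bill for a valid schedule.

Picking the cheapest available picker for each shift independently would cost £1780, but that ignores the shift limits.
An optimal schedule: Shift 1→Ferraro, Shift 2→Ferraro, Shift 3→Baptiste, Shift 4→Petrov, Shift 5→Ferraro, Shift 6→Okafor, Shift 7→Okafor, Shift 8→Baptiste+Petrov, Shift 9→Baptiste, Shift 10→Okafor, Shift 11→Petrov+Dubois.
Total: 130 + 130 + 160 + 170 + 130 + 140 + 140 + 160 + 170 + 160 + 140 + 170 + 190 = £1990.

£1990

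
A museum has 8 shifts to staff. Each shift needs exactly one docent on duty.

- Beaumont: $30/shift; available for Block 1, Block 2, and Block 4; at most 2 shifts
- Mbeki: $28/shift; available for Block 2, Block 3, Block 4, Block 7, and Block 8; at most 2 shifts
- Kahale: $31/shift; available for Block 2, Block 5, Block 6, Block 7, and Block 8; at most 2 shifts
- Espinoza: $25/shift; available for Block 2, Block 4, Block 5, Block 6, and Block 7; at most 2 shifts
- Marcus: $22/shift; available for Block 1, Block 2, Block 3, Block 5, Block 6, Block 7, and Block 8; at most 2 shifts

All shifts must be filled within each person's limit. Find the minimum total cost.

Picking the cheapest available docent for each shift independently would cost $179, but that ignores the shift limits.
An optimal schedule: Block 1→Marcus, Block 2→Beaumont, Block 3→Marcus, Block 4→Beaumont, Block 5→Espinoza, Block 6→Espinoza, Block 7→Mbeki, Block 8→Mbeki.
Total: 22 + 30 + 22 + 30 + 25 + 25 + 28 + 28 = $210.

$210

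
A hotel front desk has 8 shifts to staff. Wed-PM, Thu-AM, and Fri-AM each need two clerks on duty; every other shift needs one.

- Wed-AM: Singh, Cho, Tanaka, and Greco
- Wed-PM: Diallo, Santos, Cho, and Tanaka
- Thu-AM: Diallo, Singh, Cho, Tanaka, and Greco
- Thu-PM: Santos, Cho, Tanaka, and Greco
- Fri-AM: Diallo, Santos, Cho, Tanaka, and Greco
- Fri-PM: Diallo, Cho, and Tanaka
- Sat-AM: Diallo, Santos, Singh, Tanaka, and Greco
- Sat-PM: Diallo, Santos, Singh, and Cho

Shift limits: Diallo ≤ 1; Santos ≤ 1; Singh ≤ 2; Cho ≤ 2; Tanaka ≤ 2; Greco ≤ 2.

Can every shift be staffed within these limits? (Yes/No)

No

Total capacity is 1+1+2+2+2+2 = 10 but 11 worker-slots are needed — infeasible.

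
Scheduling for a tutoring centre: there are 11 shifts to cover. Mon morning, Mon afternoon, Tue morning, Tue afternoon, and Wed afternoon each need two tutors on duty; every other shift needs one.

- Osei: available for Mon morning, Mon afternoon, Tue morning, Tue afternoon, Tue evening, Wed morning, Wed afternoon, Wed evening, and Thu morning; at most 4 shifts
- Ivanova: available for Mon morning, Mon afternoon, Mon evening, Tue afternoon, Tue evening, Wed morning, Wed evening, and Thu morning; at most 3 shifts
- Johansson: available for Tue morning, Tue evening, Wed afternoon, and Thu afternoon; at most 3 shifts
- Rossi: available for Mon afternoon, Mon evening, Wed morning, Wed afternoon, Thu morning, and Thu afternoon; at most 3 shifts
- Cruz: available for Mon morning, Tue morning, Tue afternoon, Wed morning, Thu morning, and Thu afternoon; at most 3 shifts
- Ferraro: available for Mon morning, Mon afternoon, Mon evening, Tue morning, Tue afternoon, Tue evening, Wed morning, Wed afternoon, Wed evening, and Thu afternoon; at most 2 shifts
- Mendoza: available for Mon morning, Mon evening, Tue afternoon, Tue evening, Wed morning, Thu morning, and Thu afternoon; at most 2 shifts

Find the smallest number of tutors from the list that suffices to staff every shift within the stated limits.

5

16 slots to fill and no one can take more than 4, so at least ⌈16/4⌉ = 4 tutors are needed.
Any 4 tutors together have capacity at most 4+3+3+3 = 13 < 16 slots, so 4 can never suffice.
Osei, Ivanova, Johansson, Rossi, and Cruz alone can cover everything: Mon morning→Osei+Ivanova, Mon afternoon→Osei+Ivanova, Mon evening→Ivanova, Tue morning→Johansson+Cruz, Tue afternoon→Osei+Cruz, Tue evening→Johansson, Wed morning→Rossi, Wed afternoon→Johansson+Rossi, Wed evening→Osei, Thu morning→Cruz, Thu afternoon→Rossi.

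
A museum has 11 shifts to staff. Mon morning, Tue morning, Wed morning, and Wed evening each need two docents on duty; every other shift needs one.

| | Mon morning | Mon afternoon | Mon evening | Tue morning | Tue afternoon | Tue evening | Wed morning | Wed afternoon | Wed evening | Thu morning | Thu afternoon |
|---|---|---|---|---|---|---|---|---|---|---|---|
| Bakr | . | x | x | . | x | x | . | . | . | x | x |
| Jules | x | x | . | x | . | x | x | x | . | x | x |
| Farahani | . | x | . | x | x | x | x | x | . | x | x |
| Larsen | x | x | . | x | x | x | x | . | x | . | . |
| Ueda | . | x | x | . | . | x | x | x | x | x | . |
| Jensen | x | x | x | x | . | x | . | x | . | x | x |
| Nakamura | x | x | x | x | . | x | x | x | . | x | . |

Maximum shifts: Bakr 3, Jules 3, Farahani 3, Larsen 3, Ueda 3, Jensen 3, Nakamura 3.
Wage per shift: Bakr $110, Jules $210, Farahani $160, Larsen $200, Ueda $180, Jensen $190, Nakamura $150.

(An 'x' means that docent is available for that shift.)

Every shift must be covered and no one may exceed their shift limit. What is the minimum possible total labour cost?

$2380

Wed evening can only be covered by Larsen and Ueda, so that assignment is forced.
Picking the cheapest available docent for each shift independently would cost $2150, but that ignores the shift limits.
An optimal schedule: Mon morning→Nakamura+Jensen, Mon afternoon→Farahani, Mon evening→Bakr, Tue morning→Farahani+Jensen, Tue afternoon→Bakr, Tue evening→Ueda, Wed morning→Farahani+Ueda, Wed afternoon→Nakamura, Wed evening→Ueda+Larsen, Thu morning→Nakamura, Thu afternoon→Bakr.
Total: 150 + 190 + 160 + 110 + 160 + 190 + 110 + 180 + 160 + 180 + 150 + 180 + 200 + 150 + 110 = $2380.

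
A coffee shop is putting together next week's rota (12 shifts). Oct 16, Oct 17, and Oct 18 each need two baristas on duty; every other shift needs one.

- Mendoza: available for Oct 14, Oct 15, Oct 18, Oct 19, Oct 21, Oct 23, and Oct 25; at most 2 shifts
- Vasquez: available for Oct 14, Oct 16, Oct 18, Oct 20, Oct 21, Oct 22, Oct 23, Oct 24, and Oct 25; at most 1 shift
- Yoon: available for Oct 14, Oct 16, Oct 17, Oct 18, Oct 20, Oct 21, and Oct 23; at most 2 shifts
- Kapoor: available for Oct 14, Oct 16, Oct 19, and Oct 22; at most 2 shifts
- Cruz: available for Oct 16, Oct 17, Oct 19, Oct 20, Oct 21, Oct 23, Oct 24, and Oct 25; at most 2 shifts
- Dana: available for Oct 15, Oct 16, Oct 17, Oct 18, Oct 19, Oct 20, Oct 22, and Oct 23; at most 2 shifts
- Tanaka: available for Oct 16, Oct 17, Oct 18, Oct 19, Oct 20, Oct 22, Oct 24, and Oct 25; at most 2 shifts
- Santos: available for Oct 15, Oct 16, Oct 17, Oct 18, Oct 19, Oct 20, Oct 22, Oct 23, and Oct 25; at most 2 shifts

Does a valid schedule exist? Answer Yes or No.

Yes

One valid schedule: Oct 14→Mendoza, Oct 15→Mendoza, Oct 16→Tanaka+Santos, Oct 17→Dana+Tanaka, Oct 18→Dana+Santos, Oct 19→Kapoor, Oct 20→Yoon, Oct 21→Yoon, Oct 22→Kapoor, Oct 23→Cruz, Oct 24→Vasquez, Oct 25→Cruz.
Loads: Mendoza 2/2, Vasquez 1/1, Yoon 2/2, Kapoor 2/2, Cruz 2/2, Dana 2/2, Tanaka 2/2, Santos 2/2 — all within limits.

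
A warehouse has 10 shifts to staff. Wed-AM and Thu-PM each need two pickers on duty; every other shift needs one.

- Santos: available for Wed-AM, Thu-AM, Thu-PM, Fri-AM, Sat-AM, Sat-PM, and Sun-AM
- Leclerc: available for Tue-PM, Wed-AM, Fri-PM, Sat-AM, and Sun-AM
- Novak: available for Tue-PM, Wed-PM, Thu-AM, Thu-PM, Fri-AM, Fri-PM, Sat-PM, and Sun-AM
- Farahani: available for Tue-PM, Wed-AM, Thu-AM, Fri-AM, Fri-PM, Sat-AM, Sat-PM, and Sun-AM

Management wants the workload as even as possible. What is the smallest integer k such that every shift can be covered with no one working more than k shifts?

With 4 pickers and 12 worker-slots to fill, someone must work at least ⌈12/4⌉ = 3 shifts, so k ≥ 3.
k = 3 works: Tue-PM→Leclerc, Wed-AM→Santos+Leclerc, Wed-PM→Novak, Thu-AM→Santos, Thu-PM→Santos+Novak, Fri-AM→Novak, Fri-PM→Leclerc, Sat-AM→Farahani, Sat-PM→Farahani, Sun-AM→Farahani.
Loads: Santos 3, Leclerc 3, Novak 3, Farahani 3 — all ≤ 3.

3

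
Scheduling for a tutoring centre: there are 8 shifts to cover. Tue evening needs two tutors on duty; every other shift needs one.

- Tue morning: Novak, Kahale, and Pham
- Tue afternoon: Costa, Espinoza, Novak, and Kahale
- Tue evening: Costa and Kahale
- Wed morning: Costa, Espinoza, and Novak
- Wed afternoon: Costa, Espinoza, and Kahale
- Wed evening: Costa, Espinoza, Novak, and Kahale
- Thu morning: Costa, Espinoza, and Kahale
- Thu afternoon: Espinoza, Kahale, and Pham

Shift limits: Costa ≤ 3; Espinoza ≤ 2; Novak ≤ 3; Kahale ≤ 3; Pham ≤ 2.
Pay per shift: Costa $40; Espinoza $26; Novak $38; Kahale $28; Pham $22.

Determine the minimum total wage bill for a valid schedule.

Tue evening can only be covered by Costa and Kahale, so that assignment is forced.
Picking the cheapest available tutor for each shift independently would cost $242, but that ignores the shift limits.
An optimal schedule: Tue morning→Pham, Tue afternoon→Kahale, Tue evening→Kahale+Costa, Wed morning→Espinoza, Wed afternoon→Espinoza, Wed evening→Novak, Thu morning→Kahale, Thu afternoon→Pham.
Total: 22 + 28 + 28 + 40 + 26 + 26 + 38 + 28 + 22 = $258.

$258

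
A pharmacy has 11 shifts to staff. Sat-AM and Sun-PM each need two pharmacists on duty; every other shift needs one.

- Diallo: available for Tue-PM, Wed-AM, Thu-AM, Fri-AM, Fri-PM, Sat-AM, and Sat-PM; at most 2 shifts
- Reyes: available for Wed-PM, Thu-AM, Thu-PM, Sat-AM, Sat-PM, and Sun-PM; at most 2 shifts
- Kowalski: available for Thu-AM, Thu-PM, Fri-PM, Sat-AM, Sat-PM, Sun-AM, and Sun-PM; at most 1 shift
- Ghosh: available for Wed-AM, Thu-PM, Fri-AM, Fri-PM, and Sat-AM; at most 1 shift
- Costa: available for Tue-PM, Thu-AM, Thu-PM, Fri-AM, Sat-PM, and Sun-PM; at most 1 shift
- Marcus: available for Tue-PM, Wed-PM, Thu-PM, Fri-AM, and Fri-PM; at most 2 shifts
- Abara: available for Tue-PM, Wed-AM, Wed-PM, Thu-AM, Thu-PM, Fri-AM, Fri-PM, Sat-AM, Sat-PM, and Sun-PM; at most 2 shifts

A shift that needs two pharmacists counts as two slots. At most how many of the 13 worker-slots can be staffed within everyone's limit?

11

Total capacity across all pharmacists is 2+2+1+1+1+2+2 = 11, and 13 slots are needed, so at most 11 can be filled.
An assignment achieving 11: Tue-PM→Diallo, Wed-AM→Diallo, Wed-PM→Reyes, Thu-AM→Abara, Thu-PM→Marcus, Fri-AM→Ghosh, Fri-PM→Marcus, Sat-AM→Abara, Sun-AM→Kowalski, Sun-PM→Reyes+Costa.
Loads: Diallo 2/2, Reyes 2/2, Kowalski 1/1, Ghosh 1/1, Costa 1/1, Marcus 2/2, Abara 2/2.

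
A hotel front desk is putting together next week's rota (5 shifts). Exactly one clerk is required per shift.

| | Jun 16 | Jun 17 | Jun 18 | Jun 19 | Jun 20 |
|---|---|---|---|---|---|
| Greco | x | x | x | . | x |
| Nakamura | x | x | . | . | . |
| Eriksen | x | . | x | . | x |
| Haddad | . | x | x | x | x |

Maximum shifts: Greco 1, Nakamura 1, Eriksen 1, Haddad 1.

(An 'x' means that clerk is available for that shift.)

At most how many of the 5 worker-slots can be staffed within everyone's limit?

4

Total capacity across all clerks is 1+1+1+1 = 4, and 5 slots are needed, so at most 4 can be filled.
An assignment achieving 4: Jun 16→Greco, Jun 17→Nakamura, Jun 18→Eriksen, Jun 19→Haddad.
Loads: Greco 1/1, Nakamura 1/1, Eriksen 1/1, Haddad 1/1.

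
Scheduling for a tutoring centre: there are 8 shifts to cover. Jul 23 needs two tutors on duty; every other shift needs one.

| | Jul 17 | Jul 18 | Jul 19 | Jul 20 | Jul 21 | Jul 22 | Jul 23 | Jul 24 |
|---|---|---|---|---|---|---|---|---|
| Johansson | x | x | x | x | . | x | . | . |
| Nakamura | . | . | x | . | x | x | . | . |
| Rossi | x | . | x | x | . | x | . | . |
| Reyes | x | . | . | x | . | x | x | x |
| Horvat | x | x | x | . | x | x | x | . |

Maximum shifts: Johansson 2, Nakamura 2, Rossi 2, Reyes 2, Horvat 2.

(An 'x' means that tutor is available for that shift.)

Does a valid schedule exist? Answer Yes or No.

Yes

Jul 23 can only be covered by Reyes and Horvat, so that assignment is forced.
Jul 24 can only be covered by Reyes, so that assignment is forced.
One valid schedule: Jul 17→Rossi, Jul 18→Johansson, Jul 19→Nakamura, Jul 20→Johansson, Jul 21→Nakamura, Jul 22→Rossi, Jul 23→Reyes+Horvat, Jul 24→Reyes.
Loads: Johansson 2/2, Nakamura 2/2, Rossi 2/2, Reyes 2/2, Horvat 1/2 — all within limits.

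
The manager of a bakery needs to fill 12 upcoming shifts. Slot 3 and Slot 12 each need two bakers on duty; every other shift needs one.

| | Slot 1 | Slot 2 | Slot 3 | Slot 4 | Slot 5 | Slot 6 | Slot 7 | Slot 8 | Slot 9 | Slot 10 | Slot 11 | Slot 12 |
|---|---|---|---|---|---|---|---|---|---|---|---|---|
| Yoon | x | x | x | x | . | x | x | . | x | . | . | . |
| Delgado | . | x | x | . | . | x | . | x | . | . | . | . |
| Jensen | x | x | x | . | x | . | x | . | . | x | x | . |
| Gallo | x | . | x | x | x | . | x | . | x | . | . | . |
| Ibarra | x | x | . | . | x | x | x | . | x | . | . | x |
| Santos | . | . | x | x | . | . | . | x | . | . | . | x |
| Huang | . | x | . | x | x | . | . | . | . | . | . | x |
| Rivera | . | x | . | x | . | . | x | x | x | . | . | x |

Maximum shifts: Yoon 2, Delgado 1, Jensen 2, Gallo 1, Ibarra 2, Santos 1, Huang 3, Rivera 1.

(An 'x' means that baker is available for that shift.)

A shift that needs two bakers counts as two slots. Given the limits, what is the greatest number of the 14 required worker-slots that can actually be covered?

13

Total capacity across all bakers is 2+1+2+1+2+1+3+1 = 13, and 14 slots are needed, so at most 13 can be filled.
An assignment achieving 13: Slot 1→Yoon, Slot 2→Huang, Slot 3→Santos, Slot 4→Huang, Slot 5→Gallo, Slot 6→Yoon, Slot 7→Rivera, Slot 8→Delgado, Slot 9→Ibarra, Slot 10→Jensen, Slot 11→Jensen, Slot 12→Ibarra+Huang.
Loads: Yoon 2/2, Delgado 1/1, Jensen 2/2, Gallo 1/1, Ibarra 2/2, Santos 1/1, Huang 3/3, Rivera 1/1.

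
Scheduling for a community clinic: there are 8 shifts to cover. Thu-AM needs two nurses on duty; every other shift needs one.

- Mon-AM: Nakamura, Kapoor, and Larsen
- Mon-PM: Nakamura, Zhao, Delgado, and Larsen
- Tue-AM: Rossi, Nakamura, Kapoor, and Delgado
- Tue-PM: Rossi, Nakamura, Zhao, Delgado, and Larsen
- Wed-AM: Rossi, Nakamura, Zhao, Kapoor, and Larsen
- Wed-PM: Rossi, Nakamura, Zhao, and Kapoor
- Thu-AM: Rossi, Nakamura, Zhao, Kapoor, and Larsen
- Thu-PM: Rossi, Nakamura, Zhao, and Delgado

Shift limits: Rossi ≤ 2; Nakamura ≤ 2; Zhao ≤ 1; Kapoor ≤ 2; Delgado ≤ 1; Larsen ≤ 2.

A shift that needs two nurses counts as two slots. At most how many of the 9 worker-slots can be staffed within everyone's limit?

Total capacity across all nurses is 2+2+1+2+1+2 = 10, and 9 slots are needed, so at most 9 can be filled.
An assignment achieving 9: Mon-AM→Nakamura, Mon-PM→Nakamura, Tue-AM→Rossi, Tue-PM→Delgado, Wed-AM→Kapoor, Wed-PM→Rossi, Thu-AM→Kapoor+Larsen, Thu-PM→Zhao.
Loads: Rossi 2/2, Nakamura 2/2, Zhao 1/1, Kapoor 2/2, Delgado 1/1, Larsen 1/2.

9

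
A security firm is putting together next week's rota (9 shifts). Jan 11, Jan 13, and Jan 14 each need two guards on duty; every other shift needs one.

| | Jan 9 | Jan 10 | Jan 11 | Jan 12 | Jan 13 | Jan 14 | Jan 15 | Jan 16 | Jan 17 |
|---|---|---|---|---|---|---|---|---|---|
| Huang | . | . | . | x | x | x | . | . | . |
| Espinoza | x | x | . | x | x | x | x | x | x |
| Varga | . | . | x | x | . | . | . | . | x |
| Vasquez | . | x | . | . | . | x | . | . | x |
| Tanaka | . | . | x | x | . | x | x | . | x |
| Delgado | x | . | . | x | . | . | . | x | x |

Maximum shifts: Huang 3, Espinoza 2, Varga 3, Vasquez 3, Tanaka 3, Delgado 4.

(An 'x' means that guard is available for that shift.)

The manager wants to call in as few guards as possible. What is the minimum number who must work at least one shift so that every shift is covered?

12 slots to fill and no one can take more than 4, so at least ⌈12/4⌉ = 3 guards are needed.
Shifts {Jan 9, Jan 10, Jan 11, Jan 13} need 6 slots, but among the guards available for them (Huang, Espinoza, Varga, Vasquez, Tanaka, and Delgado) any 4 together supply at most 5. So 4 guards are not enough.
Huang, Espinoza, Varga, Tanaka, and Delgado alone can cover everything: Jan 9→Delgado, Jan 10→Espinoza, Jan 11→Varga+Tanaka, Jan 12→Huang, Jan 13→Huang+Espinoza, Jan 14→Huang+Tanaka, Jan 15→Tanaka, Jan 16→Delgado, Jan 17→Varga.

5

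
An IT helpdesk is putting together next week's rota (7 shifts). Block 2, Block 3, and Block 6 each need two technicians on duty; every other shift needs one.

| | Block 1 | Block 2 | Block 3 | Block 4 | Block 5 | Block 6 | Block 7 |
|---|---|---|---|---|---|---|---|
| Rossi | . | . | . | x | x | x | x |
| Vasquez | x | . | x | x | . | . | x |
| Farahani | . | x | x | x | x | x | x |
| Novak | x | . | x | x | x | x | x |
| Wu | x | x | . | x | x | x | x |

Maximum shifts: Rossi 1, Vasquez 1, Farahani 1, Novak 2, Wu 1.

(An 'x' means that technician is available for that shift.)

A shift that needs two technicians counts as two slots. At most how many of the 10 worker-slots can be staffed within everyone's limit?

6

Total capacity across all technicians is 1+1+1+2+1 = 6, and 10 slots are needed, so at most 6 can be filled.
An assignment achieving 6: Block 1→Vasquez, Block 2→Farahani+Wu, Block 3→Novak, Block 5→Rossi, Block 6→Novak.
Loads: Rossi 1/1, Vasquez 1/1, Farahani 1/1, Novak 2/2, Wu 1/1.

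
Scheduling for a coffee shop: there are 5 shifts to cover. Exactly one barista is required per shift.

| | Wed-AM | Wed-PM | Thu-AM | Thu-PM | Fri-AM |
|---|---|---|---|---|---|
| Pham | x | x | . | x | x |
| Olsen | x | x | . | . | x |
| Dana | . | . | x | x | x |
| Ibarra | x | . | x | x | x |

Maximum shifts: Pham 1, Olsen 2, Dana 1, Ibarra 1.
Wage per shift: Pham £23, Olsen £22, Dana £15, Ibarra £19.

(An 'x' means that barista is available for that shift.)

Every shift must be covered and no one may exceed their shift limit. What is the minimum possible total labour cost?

£101

Picking the cheapest available barista for each shift independently would cost £86, but that ignores the shift limits.
An optimal schedule: Wed-AM→Olsen, Wed-PM→Pham, Thu-AM→Dana, Thu-PM→Ibarra, Fri-AM→Olsen.
Total: 22 + 23 + 15 + 19 + 22 = £101.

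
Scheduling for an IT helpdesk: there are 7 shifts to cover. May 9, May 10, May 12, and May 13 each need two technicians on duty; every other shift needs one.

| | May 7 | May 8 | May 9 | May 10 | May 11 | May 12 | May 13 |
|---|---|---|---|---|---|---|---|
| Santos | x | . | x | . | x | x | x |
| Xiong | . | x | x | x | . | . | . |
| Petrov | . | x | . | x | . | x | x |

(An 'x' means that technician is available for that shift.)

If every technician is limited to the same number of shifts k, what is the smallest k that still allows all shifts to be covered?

5

With 3 technicians and 11 worker-slots to fill, someone must work at least ⌈11/3⌉ = 4 shifts, so k ≥ 4.
k = 4 fails: Shifts {May 7, May 9, May 11, May 12, May 13} need 8 worker-slots in total, but the technicians available for any of those shifts (Santos, Xiong, and Petrov) can supply at most 7 among them. So no valid schedule exists.
k = 5 works: May 7→Santos, May 8→Xiong, May 9→Santos+Xiong, May 10→Xiong+Petrov, May 11→Santos, May 12→Santos+Petrov, May 13→Santos+Petrov.
Loads: Santos 5, Xiong 3, Petrov 3 — all ≤ 5.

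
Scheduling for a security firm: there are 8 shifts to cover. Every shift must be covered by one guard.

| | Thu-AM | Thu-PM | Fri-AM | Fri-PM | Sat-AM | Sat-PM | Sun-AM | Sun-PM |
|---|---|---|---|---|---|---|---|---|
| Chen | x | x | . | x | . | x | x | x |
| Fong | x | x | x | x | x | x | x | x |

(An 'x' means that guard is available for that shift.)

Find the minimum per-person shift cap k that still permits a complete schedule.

With 2 guards and 8 worker-slots to fill, someone must work at least ⌈8/2⌉ = 4 shifts, so k ≥ 4.
k = 4 works: Thu-AM→Chen, Thu-PM→Chen, Fri-AM→Fong, Fri-PM→Chen, Sat-AM→Fong, Sat-PM→Chen, Sun-AM→Fong, Sun-PM→Fong.
Loads: Chen 4, Fong 4 — all ≤ 4.

4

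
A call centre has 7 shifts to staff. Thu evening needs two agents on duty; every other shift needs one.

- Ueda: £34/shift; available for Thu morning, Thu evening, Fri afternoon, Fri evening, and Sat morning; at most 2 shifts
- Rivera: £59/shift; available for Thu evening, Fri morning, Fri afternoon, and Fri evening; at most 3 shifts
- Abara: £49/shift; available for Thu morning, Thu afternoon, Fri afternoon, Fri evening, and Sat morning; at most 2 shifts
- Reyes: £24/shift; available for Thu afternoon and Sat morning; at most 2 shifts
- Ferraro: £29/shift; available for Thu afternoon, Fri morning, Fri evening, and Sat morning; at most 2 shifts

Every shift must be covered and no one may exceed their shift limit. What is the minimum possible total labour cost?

£282

Thu evening can only be covered by Ueda and Rivera, so that assignment is forced.
Picking the cheapest available agent for each shift independently would cost £267, but that ignores the shift limits.
An optimal schedule: Thu morning→Ueda, Thu afternoon→Reyes, Thu evening→Ueda+Rivera, Fri morning→Ferraro, Fri afternoon→Abara, Fri evening→Ferraro, Sat morning→Reyes.
Total: 34 + 24 + 34 + 59 + 29 + 49 + 29 + 24 = £282.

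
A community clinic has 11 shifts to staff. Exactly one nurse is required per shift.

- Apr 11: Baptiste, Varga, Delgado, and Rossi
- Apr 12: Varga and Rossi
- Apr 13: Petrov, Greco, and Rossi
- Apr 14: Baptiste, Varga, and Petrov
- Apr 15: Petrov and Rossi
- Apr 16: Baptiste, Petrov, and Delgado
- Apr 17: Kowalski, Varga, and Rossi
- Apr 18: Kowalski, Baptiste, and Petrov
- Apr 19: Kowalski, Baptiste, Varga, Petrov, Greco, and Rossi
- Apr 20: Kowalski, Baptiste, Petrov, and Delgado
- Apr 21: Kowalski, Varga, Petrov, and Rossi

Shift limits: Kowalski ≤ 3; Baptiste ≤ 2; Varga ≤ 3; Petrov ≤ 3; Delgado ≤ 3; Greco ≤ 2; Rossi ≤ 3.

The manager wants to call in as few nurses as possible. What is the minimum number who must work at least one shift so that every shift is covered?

11 slots to fill and no one can take more than 3, so at least ⌈11/3⌉ = 4 nurses are needed.
Kowalski, Baptiste, Varga, and Petrov alone can cover everything: Apr 11→Baptiste, Apr 12→Varga, Apr 13→Petrov, Apr 14→Varga, Apr 15→Petrov, Apr 16→Baptiste, Apr 17→Kowalski, Apr 18→Kowalski, Apr 19→Petrov, Apr 20→Kowalski, Apr 21→Varga.

4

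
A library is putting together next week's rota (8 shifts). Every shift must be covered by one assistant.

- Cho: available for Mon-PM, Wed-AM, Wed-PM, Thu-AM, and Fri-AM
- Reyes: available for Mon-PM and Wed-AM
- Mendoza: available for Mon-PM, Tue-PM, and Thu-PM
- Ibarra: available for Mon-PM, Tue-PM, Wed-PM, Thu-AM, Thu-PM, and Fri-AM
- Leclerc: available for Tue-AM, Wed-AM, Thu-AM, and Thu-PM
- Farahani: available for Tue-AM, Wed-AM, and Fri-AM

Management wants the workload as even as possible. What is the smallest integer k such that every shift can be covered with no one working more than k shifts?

2

With 6 assistants and 8 worker-slots to fill, someone must work at least ⌈8/6⌉ = 2 shifts, so k ≥ 2.
k = 2 works: Mon-PM→Reyes, Tue-AM→Leclerc, Tue-PM→Mendoza, Wed-AM→Reyes, Wed-PM→Cho, Thu-AM→Cho, Thu-PM→Mendoza, Fri-AM→Ibarra.
Loads: Cho 2, Reyes 2, Mendoza 2, Ibarra 1, Leclerc 1, Farahani 0 — all ≤ 2.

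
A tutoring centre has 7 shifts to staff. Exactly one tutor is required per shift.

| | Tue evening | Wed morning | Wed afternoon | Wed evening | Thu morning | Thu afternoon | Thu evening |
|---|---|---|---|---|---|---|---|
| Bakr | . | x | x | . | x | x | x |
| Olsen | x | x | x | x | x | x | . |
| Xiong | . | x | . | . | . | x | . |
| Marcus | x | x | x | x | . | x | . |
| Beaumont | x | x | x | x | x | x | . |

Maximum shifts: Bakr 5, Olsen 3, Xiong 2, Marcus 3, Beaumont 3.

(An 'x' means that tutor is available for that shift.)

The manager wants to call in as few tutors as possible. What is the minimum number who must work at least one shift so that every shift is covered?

7 slots to fill and no one can take more than 5, so at least ⌈7/5⌉ = 2 tutors are needed.
Bakr and Olsen alone can cover everything: Tue evening→Olsen, Wed morning→Bakr, Wed afternoon→Bakr, Wed evening→Olsen, Thu morning→Bakr, Thu afternoon→Bakr, Thu evening→Bakr.

2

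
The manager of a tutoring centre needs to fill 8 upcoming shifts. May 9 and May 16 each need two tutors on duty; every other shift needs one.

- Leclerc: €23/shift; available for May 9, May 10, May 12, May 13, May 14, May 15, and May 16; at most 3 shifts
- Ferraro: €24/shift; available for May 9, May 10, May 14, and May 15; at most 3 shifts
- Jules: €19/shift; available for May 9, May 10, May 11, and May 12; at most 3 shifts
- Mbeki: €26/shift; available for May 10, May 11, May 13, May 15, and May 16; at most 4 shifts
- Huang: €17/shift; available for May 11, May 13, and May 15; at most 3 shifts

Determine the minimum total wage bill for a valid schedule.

€203

May 16 can only be covered by Leclerc and Mbeki, so that assignment is forced.
Picking the cheapest available tutor for each shift independently would cost €203, and that bound is achievable.
An optimal schedule: May 9→Jules+Leclerc, May 10→Jules, May 11→Huang, May 12→Jules, May 13→Huang, May 14→Leclerc, May 15→Huang, May 16→Leclerc+Mbeki.
Total: 19 + 23 + 19 + 17 + 19 + 17 + 23 + 17 + 23 + 26 = €203.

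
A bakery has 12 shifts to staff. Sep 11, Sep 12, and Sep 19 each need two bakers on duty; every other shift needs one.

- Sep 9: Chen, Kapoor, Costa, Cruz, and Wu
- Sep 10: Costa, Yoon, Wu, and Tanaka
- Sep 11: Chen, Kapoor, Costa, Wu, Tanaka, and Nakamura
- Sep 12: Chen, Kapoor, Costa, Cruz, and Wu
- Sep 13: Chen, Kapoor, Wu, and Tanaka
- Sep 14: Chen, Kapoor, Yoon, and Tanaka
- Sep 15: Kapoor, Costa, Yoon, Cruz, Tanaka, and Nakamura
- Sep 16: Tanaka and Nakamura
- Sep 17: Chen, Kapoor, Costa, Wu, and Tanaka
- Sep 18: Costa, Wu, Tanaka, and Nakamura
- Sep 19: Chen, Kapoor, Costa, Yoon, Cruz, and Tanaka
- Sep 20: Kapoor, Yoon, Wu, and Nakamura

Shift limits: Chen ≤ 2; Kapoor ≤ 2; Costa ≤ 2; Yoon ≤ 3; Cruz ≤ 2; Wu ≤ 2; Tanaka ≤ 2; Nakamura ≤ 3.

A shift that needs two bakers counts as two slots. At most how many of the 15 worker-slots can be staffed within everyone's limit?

15

Total capacity across all bakers is 2+2+2+3+2+2+2+3 = 18, and 15 slots are needed, so at most 15 can be filled.
An assignment achieving 15: Sep 9→Kapoor, Sep 10→Costa, Sep 11→Tanaka+Nakamura, Sep 12→Cruz+Wu, Sep 13→Chen, Sep 14→Chen, Sep 15→Yoon, Sep 16→Tanaka, Sep 17→Wu, Sep 18→Costa, Sep 19→Yoon+Cruz, Sep 20→Kapoor.
Loads: Chen 2/2, Kapoor 2/2, Costa 2/2, Yoon 2/3, Cruz 2/2, Wu 2/2, Tanaka 2/2, Nakamura 1/3.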